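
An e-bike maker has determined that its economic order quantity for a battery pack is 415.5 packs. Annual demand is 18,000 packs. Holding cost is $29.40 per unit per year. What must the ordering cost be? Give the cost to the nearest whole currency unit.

The basic EOQ model gives Q* = √(2DS/H); rearrange for the unknown.
From Q* = √(2DS/H): S = Q*²H / (2D) = 415.5² × 29.4 / (2 × 18,000) = 140.9895.

S ≈ $141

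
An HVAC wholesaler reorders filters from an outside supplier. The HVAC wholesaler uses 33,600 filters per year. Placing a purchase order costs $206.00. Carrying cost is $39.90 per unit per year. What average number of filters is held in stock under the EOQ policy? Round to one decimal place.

Average inventory ≈ 294.5 filters

EOQ = √(2DS/H) = √(2 × 33,600 × 206 / 39.9) ≈ 589.02.
Average inventory = Q*/2 ≈ 589.02 / 2 = 294.511.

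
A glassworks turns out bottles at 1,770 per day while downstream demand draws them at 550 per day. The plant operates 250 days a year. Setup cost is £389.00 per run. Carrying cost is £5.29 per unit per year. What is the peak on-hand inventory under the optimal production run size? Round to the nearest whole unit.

Annual demand D = 550 × 250 = 137,500.
Production build-up factor (1 − d/p) = 1 − 550/1,770 = 0.6893.
Q* = √(2DS / (H(1 − d/p))) = √(2 × 137,500 × 389 / (5.29 × 0.6893)).
= √(106,975,000 / 3.6462) ≈ 5416.516.
Maximum inventory = Q*(1 − d/p) = 5416.516 × 0.6893 ≈ 3733.418.

I_max ≈ 3,733 bottles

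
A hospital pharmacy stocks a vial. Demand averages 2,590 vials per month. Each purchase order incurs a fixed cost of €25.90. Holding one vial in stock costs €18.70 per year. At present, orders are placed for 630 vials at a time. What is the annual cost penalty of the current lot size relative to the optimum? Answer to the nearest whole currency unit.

Annual demand D = 2,590 × 12 = 31,080.
EOQ = √(2DS/H) = √(2 × 31,080 × 25.9 / 18.7) ≈ 293.42.
Cost at Q* = (D/Q*)S + (Q*/2)H = √(2DSH) ≈ €5,486.89.
Cost at Q = 630: (31,080/630)×25.9 + (630/2)×18.7 = €1,277.73 + €5,890.50 = €7,168.23.
Excess = €7,168.23 − €5,486.89 = €1,681.34.

Extra cost ≈ €1,681 per year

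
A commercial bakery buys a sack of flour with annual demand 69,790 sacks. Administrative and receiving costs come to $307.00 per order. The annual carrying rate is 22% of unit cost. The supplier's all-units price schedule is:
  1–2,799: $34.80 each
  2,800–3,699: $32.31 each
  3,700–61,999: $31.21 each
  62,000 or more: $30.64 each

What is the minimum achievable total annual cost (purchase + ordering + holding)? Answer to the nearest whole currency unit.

TC* ≈ $2,196,639

Holding cost per unit per year at price C is H = 0.22·C.
Evaluate total cost at each tier's feasible EOQ or, if the EOQ is below the tier, at the tier's minimum quantity.
EOQ at $34.80 = 2365.8 (feasible in tier 1): TC = 69,790×$34.80 + (69,790/2365.8)×307 + (2365.8/2)×0.22×$34.80 = $2,446,804.64.
EOQ at $32.31 = 2455.3 < 2800, so use break Q=2800: TC = 69,790×$32.31 + (69,790/2800.0)×307 + (2800.0/2)×0.22×$32.31 = $2,272,518.36.
EOQ at $31.21 = 2498.2 < 3700, so use break Q=3700: TC = 69,790×$31.21 + (69,790/3700.0)×307 + (3700.0/2)×0.22×$31.21 = $2,196,639.05.
EOQ at $30.64 = 2521.3 < 62000, so use break Q=62000: TC = 69,790×$30.64 + (69,790/62000.0)×307 + (62000.0/2)×0.22×$30.64 = $2,347,675.97.
Lowest total cost among the candidates is at Q = 3700.0.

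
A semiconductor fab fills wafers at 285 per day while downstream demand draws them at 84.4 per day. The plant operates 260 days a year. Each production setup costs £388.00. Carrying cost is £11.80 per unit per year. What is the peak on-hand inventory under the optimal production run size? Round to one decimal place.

Annual demand D = 84.4 × 260 = 21,944.
Production build-up factor (1 − d/p) = 1 − 84.4/285 = 0.7039.
Q* = √(2DS / (H(1 − d/p))) = √(2 × 21,944 × 388 / (11.8 × 0.7039)).
= √(17,028,544 / 8.3055) ≈ 1431.874.
Maximum inventory = Q*(1 − d/p) = 1431.874 × 0.7039 ≈ 1007.838.

I_max ≈ 1,007.8 wafers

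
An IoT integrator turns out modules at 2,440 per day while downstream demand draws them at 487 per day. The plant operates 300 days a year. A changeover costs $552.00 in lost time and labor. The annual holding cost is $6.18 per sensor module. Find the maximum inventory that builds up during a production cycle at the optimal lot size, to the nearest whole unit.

Annual demand D = 487 × 300 = 146,100.
Production build-up factor (1 − d/p) = 1 − 487/2,440 = 0.8004.
Q* = √(2DS / (H(1 − d/p))) = √(2 × 146,100 × 552 / (6.18 × 0.8004)).
= √(161,294,400 / 4.9465) ≈ 5710.304.
Maximum inventory = Q*(1 − d/p) = 5710.304 × 0.8004 ≈ 4570.583.

I_max ≈ 4,571 modules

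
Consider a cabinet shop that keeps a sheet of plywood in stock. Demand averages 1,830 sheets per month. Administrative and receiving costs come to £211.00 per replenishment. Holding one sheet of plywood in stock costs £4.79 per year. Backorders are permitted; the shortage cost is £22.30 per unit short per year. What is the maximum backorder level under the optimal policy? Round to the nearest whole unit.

S* ≈ 271 sheets

Annual demand D = 1,830 × 12 = 21,960.
With planned backorders, Q* = √(2DS/H) · √((H+B)/B).
√(2DS/H) = √(2 × 21,960 × 211 / 4.79) = 1390.928.
√((H+B)/B) = √((4.79+22.3)/22.3) = 1.1022.
Q* ≈ 1533.051.
S* = Q* · H/(H+B) = 1533.051 × 4.79/27.09 ≈ 271.071.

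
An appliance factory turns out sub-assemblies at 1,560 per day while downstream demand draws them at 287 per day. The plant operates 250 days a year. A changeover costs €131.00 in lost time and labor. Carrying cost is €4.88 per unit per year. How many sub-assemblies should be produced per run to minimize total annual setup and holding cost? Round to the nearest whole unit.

Q* ≈ 2,173 sub-assemblies

Annual demand D = 287 × 250 = 71,750.
Production build-up factor (1 − d/p) = 1 − 287/1,560 = 0.8160.
Q* = √(2DS / (H(1 − d/p))) = √(2 × 71,750 × 131 / (4.88 × 0.8160)).
= √(18,798,500 / 3.9822) ≈ 2172.700.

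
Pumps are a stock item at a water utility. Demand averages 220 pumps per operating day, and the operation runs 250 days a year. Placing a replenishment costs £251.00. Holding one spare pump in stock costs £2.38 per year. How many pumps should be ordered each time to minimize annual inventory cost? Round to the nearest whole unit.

Annual demand D = 220 × 250 = 55,000.
EOQ = √(2DS / H) = √(2 × 55,000 × 251 / 2.38).
= √(27,610,000 / 2.38) = √11,600,840.3361 ≈ 3406.001.

Q* ≈ 3,406 pumps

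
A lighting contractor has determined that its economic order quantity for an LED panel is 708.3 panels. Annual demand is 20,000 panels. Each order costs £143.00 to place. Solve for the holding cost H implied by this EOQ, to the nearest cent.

Invert the EOQ relation Q*² = 2DS/H.
From Q* = √(2DS/H): H = 2DS / Q*² = 2 × 20,000 × 143 / 708.3² = 11.4015.

H ≈ £11.40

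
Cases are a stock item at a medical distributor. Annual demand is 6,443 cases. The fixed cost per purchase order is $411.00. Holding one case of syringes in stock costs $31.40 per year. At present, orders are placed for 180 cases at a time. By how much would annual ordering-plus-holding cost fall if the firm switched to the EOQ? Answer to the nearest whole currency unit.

EOQ = √(2DS/H) = √(2 × 6,443 × 411 / 31.4) ≈ 410.69.
Cost at Q* = (D/Q*)S + (Q*/2)H = √(2DSH) ≈ $12,895.70.
Cost at Q = 180: (6,443/180)×411 + (180/2)×31.4 = $14,711.52 + $2,826.00 = $17,537.52.
Excess = $17,537.52 − $12,895.70 = $4,641.82.

Extra cost ≈ $4,642 per year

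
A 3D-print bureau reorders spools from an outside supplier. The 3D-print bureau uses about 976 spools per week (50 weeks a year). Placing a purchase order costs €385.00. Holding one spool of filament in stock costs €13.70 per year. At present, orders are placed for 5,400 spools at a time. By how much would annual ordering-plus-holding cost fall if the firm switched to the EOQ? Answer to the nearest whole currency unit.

Extra cost ≈ €17,780 per year

Annual demand D = 976 × 50 = 48,800.
EOQ = √(2DS/H) = √(2 × 48,800 × 385 / 13.7) ≈ 1656.13.
Cost at Q* = (D/Q*)S + (Q*/2)H = √(2DSH) ≈ €22,689.01.
Cost at Q = 5,400: (48,800/5,400)×385 + (5,400/2)×13.7 = €3,479.26 + €36,990.00 = €40,469.26.
Excess = €40,469.26 − €22,689.01 = €17,780.25.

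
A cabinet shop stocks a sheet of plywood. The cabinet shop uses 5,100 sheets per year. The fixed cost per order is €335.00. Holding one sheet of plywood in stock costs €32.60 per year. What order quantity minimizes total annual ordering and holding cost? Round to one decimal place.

EOQ = √(2DS / H) = √(2 × 5,100 × 335 / 32.6).
= √(3,417,000 / 32.6) = √104,815.9509 ≈ 323.753.

Q* ≈ 323.8 sheets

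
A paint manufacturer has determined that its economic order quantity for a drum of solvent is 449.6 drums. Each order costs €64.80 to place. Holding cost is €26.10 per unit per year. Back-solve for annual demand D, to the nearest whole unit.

D ≈ 40,709 drums per year

The basic EOQ model gives Q* = √(2DS/H); rearrange for the unknown.
From Q* = √(2DS/H): D = Q*²H / (2S) = 449.6² × 26.1 / (2 × 64.8) = 40708.782.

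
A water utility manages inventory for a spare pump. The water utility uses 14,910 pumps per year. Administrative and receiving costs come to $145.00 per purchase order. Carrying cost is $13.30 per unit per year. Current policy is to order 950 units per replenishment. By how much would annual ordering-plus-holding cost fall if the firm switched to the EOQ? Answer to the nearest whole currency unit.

Extra cost ≈ $1,010 per year

EOQ = √(2DS/H) = √(2 × 14,910 × 145 / 13.3) ≈ 570.18.
Cost at Q* = (D/Q*)S + (Q*/2)H = √(2DSH) ≈ $7,583.39.
Cost at Q = 950: (14,910/950)×145 + (950/2)×13.3 = $2,275.74 + $6,317.50 = $8,593.24.
Excess = $8,593.24 − $7,583.39 = $1,009.84.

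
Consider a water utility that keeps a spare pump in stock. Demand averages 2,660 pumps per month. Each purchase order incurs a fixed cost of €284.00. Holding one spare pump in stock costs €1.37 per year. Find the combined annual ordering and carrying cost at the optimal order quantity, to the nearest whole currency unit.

TC* ≈ €4,984

Annual demand D = 2,660 × 12 = 31,920.
The optimal lot size = √(2DS/H) = √(2 × 31,920 × 284 / 1.37) ≈ 3637.85.
At Q*, ordering cost (D/Q*)S equals holding cost (Q*/2)H, each = √(DSH/2).
Minimum total = √(2DSH) = √(2 × 31,920 × 284 × 1.37) ≈ 4983.861.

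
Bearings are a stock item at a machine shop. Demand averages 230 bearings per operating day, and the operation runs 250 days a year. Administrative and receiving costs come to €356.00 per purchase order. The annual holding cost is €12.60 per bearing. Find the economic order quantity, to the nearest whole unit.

Q* ≈ 1,803 bearings

Annual demand D = 230 × 250 = 57,500.
EOQ = √(2DS / H) = √(2 × 57,500 × 356 / 12.6).
= √(40,940,000 / 12.6) = √3,249,206.3492 ≈ 1802.556.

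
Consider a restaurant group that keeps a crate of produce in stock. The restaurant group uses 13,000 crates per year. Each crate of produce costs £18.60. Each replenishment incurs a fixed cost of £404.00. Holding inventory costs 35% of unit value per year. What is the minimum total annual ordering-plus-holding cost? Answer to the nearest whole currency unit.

TC* ≈ £8,269

Holding cost H = 0.35 × £18.60 = £6.5100 per unit per year.
The optimal lot size = √(2DS/H) = √(2 × 13,000 × 404 / 6.51) ≈ 1270.24.
At Q*, ordering cost (D/Q*)S equals holding cost (Q*/2)H, each = √(DSH/2).
Minimum total = √(2DSH) = √(2 × 13,000 × 404 × 6.51) ≈ 8269.283.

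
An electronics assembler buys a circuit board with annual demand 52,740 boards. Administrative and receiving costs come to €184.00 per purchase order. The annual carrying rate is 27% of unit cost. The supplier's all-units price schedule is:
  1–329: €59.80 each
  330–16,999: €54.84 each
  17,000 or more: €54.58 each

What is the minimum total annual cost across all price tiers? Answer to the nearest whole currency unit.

TC* ≈ €2,909,214

Holding cost per unit per year at price C is H = 0.27·C.
Candidates are each tier's EOQ (if it falls in that tier) and each price-break quantity.
Tier 1 (€59.80): EOQ = 1096.4 exceeds tier's upper bound 329, so this tier is dominated.
EOQ at €54.84 = 1144.9 (feasible in tier 2): TC = 52,740×€54.84 + (52,740/1144.9)×184 + (1144.9/2)×0.27×€54.84 = €2,909,213.74.
EOQ at €54.58 = 1147.6 < 17000, so use break Q=17000: TC = 52,740×€54.58 + (52,740/17000.0)×184 + (17000.0/2)×0.27×€54.58 = €3,004,381.13.
Lowest total cost among the candidates is at Q = 1144.9.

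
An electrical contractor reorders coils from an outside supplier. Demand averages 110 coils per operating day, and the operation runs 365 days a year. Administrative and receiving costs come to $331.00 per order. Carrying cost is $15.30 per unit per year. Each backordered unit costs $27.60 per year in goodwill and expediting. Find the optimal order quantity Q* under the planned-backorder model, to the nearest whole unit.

Q* ≈ 1,643 coils

Annual demand D = 110 × 365 = 40,150.
With planned backorders, Q* = √(2DS/H) · √((H+B)/B).
√(2DS/H) = √(2 × 40,150 × 331 / 15.3) = 1318.032.
√((H+B)/B) = √((15.3+27.6)/27.6) = 1.2467.
Q* ≈ 1643.237.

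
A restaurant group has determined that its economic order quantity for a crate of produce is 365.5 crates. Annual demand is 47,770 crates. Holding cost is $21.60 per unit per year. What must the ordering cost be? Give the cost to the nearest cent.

Squaring Q* = √(2DS/H) gives Q*² = 2DS/H.
From Q* = √(2DS/H): S = Q*²H / (2D) = 365.5² × 21.6 / (2 × 47,770) = 30.2025.

S ≈ $30.20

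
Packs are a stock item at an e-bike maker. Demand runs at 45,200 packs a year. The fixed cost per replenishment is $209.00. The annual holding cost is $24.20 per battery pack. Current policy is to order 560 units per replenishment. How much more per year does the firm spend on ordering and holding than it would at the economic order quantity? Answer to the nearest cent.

EOQ = √(2DS/H) = √(2 × 45,200 × 209 / 24.2) ≈ 883.59.
Cost at Q* = (D/Q*)S + (Q*/2)H = √(2DSH) ≈ $21,382.82.
Cost at Q = 560: (45,200/560)×209 + (560/2)×24.2 = $16,869.29 + $6,776.00 = $23,645.29.
Excess = $23,645.29 − $21,382.82 = $2,262.46.

Extra cost ≈ $2,262.46 per year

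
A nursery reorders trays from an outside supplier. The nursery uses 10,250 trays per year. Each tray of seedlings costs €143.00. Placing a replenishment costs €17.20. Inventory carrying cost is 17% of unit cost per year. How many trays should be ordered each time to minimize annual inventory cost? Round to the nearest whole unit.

Holding cost H = 0.17 × €143.00 = €24.3100 per unit per year.
EOQ = √(2DS / H) = √(2 × 10,250 × 17.2 / 24.31).
= √(352,600 / 24.31) = √14,504.3192 ≈ 120.434.

Q* ≈ 120 trays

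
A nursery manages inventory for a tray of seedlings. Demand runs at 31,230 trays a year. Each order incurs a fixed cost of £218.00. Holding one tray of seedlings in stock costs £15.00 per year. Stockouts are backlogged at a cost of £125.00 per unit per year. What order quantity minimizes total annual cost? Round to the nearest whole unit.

Q* ≈ 1,008 trays

With planned backorders, Q* = √(2DS/H) · √((H+B)/B).
√(2DS/H) = √(2 × 31,230 × 218 / 15) = 952.760.
√((H+B)/B) = √((15+125)/125) = 1.0583.
Q* ≈ 1008.307.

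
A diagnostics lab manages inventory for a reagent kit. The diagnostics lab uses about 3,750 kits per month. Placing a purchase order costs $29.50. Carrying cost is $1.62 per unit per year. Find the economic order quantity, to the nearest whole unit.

Annual demand D = 3,750 × 12 = 45,000.
EOQ = √(2DS / H) = √(2 × 45,000 × 29.5 / 1.62).
= √(2,655,000 / 1.62) = √1,638,888.8889 ≈ 1280.191.

Q* ≈ 1,280 kits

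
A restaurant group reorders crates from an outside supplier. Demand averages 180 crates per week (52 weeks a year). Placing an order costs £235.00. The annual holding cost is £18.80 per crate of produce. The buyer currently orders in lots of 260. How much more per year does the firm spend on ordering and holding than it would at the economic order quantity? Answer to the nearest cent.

Annual demand D = 180 × 52 = 9,360.
EOQ = √(2DS/H) = √(2 × 9,360 × 235 / 18.8) ≈ 483.74.
Cost at Q* = (D/Q*)S + (Q*/2)H = √(2DSH) ≈ £9,094.23.
Cost at Q = 260: (9,360/260)×235 + (260/2)×18.8 = £8,460.00 + £2,444.00 = £10,904.00.
Excess = £10,904.00 − £9,094.23 = £1,809.77.

Extra cost ≈ £1,809.77 per year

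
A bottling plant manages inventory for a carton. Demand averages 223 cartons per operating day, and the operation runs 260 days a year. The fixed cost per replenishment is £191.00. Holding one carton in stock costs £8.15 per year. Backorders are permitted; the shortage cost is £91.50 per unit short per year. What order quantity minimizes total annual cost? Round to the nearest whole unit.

Q* ≈ 1,720 cartons

Annual demand D = 223 × 260 = 57,980.
With planned backorders, Q* = √(2DS/H) · √((H+B)/B).
√(2DS/H) = √(2 × 57,980 × 191 / 8.15) = 1648.512.
√((H+B)/B) = √((8.15+91.5)/91.5) = 1.0436.
Q* ≈ 1720.363.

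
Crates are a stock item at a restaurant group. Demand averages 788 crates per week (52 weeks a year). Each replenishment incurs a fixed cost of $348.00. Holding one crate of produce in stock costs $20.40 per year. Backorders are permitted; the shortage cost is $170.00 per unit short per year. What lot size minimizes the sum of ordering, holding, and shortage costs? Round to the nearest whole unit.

Q* ≈ 1,251 crates

Annual demand D = 788 × 52 = 40,976.
With planned backorders, Q* = √(2DS/H) · √((H+B)/B).
√(2DS/H) = √(2 × 40,976 × 348 / 20.4) = 1182.372.
√((H+B)/B) = √((20.4+170)/170) = 1.0583.
Q* ≈ 1251.305.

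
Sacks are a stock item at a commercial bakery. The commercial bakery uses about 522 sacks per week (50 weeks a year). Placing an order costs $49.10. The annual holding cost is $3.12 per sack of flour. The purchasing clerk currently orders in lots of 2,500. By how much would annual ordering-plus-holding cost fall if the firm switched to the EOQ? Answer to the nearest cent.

Extra cost ≈ $1,584.77 per year

Annual demand D = 522 × 50 = 26,100.
EOQ = √(2DS/H) = √(2 × 26,100 × 49.1 / 3.12) ≈ 906.36.
Cost at Q* = (D/Q*)S + (Q*/2)H = √(2DSH) ≈ $2,827.83.
Cost at Q = 2,500: (26,100/2,500)×49.1 + (2,500/2)×3.12 = $512.60 + $3,900.00 = $4,412.60.
Excess = $4,412.60 − $2,827.83 = $1,584.77.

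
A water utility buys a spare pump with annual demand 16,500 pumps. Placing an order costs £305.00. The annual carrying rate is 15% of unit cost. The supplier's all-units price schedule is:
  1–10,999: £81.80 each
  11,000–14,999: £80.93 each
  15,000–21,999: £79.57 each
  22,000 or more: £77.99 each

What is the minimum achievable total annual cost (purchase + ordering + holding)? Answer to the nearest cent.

TC* ≈ £1,360,812.95

Holding cost per unit per year at price C is H = 0.15·C.
For each price level, check whether its EOQ is feasible; otherwise the best quantity at that price is the breakpoint.
EOQ at £81.80 = 905.7 (feasible in tier 1): TC = 16,500×£81.80 + (16,500/905.7)×305 + (905.7/2)×0.15×£81.80 = £1,360,812.95.
EOQ at £80.93 = 910.6 < 11000, so use break Q=11000: TC = 16,500×£80.93 + (16,500/11000.0)×305 + (11000.0/2)×0.15×£80.93 = £1,402,569.75.
EOQ at £79.57 = 918.3 < 15000, so use break Q=15000: TC = 16,500×£79.57 + (16,500/15000.0)×305 + (15000.0/2)×0.15×£79.57 = £1,402,756.75.
EOQ at £77.99 = 927.6 < 22000, so use break Q=22000: TC = 16,500×£77.99 + (16,500/22000.0)×305 + (22000.0/2)×0.15×£77.99 = £1,415,747.25.
Lowest total cost among the candidates is at Q = 905.7.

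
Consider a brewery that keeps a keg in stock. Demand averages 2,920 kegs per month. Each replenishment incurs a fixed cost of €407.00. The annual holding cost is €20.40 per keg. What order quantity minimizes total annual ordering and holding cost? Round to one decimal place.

Annual demand D = 2,920 × 12 = 35,040.
EOQ = √(2DS / H) = √(2 × 35,040 × 407 / 20.4).
= √(28,522,560 / 20.4) = √1,398,164.7059 ≈ 1182.440.

Q* ≈ 1,182.4 kegs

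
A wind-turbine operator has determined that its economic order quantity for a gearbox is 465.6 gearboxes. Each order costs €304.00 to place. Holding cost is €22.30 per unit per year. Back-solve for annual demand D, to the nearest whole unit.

D ≈ 7,951 gearboxes per year

The basic EOQ model gives Q* = √(2DS/H); rearrange for the unknown.
From Q* = √(2DS/H): D = Q*²H / (2S) = 465.6² × 22.3 / (2 × 304) = 7951.100.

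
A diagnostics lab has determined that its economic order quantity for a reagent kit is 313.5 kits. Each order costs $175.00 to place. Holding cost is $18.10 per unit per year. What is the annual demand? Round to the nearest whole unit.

D ≈ 5,083 kits per year

Invert the EOQ relation Q*² = 2DS/H.
From Q* = √(2DS/H): D = Q*²H / (2S) = 313.5² × 18.1 / (2 × 175) = 5082.596.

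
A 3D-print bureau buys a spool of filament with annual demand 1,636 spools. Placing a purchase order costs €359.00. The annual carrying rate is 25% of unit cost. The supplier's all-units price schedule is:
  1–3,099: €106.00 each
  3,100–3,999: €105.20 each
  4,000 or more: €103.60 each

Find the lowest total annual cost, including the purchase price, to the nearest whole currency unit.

TC* ≈ €178,995

Holding cost per unit per year at price C is H = 0.25·C.
Evaluate total cost at each tier's feasible EOQ or, if the EOQ is below the tier, at the tier's minimum quantity.
EOQ at €106.00 = 210.5 (feasible in tier 1): TC = 1,636×€106.00 + (1,636/210.5)×359 + (210.5/2)×0.25×€106.00 = €178,995.26.
EOQ at €105.20 = 211.3 < 3100, so use break Q=3100: TC = 1,636×€105.20 + (1,636/3100.0)×359 + (3100.0/2)×0.25×€105.20 = €213,061.66.
EOQ at €103.60 = 213.0 < 4000, so use break Q=4000: TC = 1,636×€103.60 + (1,636/4000.0)×359 + (4000.0/2)×0.25×€103.60 = €221,436.43.
Lowest total cost among the candidates is at Q = 210.5.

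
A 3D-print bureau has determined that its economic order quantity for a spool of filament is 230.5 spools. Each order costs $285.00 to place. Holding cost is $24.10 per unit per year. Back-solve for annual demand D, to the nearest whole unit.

D ≈ 2,246 spools per year

Invert the EOQ relation Q*² = 2DS/H.
From Q* = √(2DS/H): D = Q*²H / (2S) = 230.5² × 24.1 / (2 × 285) = 2246.384.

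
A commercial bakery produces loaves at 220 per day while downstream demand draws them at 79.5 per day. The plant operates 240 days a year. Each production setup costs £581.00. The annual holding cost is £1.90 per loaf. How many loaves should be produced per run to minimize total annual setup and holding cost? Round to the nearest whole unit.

Annual demand D = 79.5 × 240 = 19,080.
Production build-up factor (1 − d/p) = 1 − 79.5/220 = 0.6386.
Q* = √(2DS / (H(1 − d/p))) = √(2 × 19,080 × 581 / (1.9 × 0.6386)).
= √(22,170,960 / 1.2134) ≈ 4274.533.

Q* ≈ 4,275 loaves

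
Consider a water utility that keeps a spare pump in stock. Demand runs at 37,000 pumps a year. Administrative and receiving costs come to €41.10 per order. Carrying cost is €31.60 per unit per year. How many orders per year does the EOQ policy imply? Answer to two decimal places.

Q* = √(2DS/H) = √(2 × 37,000 × 41.1 / 31.6) ≈ 310.24.
Orders per year = D / Q* = 37,000 / 310.24 ≈ 119.264.

N ≈ 119.26 orders per year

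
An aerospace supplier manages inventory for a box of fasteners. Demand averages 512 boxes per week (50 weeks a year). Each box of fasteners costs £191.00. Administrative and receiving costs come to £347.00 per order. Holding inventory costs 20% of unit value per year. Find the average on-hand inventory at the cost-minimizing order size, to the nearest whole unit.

Annual demand D = 512 × 50 = 25,600.
Holding cost H = 0.20 × £191.00 = £38.2000 per unit per year.
The optimal lot size = √(2DS/H) = √(2 × 25,600 × 347 / 38.2) ≈ 681.97.
Average inventory = Q*/2 ≈ 681.97 / 2 = 340.987.

Average inventory ≈ 341 boxes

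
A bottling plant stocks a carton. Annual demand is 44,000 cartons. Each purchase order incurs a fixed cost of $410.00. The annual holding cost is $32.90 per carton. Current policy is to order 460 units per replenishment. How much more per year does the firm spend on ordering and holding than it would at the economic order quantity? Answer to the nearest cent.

Extra cost ≈ $12,331.06 per year

EOQ = √(2DS/H) = √(2 × 44,000 × 410 / 32.9) ≈ 1047.21.
Cost at Q* = (D/Q*)S + (Q*/2)H = √(2DSH) ≈ $34,453.33.
Cost at Q = 460: (44,000/460)×410 + (460/2)×32.9 = $39,217.39 + $7,567.00 = $46,784.39.
Excess = $46,784.39 − $34,453.33 = $12,331.06.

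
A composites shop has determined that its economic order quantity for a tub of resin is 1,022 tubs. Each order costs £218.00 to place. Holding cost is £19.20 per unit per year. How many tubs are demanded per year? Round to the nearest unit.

D ≈ 45,996 tubs per year

Squaring Q* = √(2DS/H) gives Q*² = 2DS/H.
From Q* = √(2DS/H): D = Q*²H / (2S) = 1,022² × 19.2 / (2 × 218) = 45995.626.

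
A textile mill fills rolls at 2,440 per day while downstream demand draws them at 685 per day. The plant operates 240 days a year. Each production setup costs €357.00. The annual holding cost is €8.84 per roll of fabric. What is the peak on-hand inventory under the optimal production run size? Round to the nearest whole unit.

Annual demand D = 685 × 240 = 164,400.
Production build-up factor (1 − d/p) = 1 − 685/2,440 = 0.7193.
Q* = √(2DS / (H(1 − d/p))) = √(2 × 164,400 × 357 / (8.84 × 0.7193)).
= √(117,381,600 / 6.3583) ≈ 4296.653.
Maximum inventory = Q*(1 − d/p) = 4296.653 × 0.7193 ≈ 3090.420.

I_max ≈ 3,090 rolls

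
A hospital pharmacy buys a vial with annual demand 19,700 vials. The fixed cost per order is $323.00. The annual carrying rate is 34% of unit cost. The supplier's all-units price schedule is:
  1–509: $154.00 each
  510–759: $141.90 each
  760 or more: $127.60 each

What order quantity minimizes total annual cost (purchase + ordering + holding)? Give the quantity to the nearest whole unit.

Q* ≈ 760 vials

Holding cost per unit per year at price C is H = 0.34·C.
For each price level, check whether its EOQ is feasible; otherwise the best quantity at that price is the breakpoint.
EOQ at $154.00 = 493.0 (feasible in tier 1): TC = 19,700×$154.00 + (19,700/493.0)×323 + (493.0/2)×0.34×$154.00 = $3,059,613.64.
EOQ at $141.90 = 513.6 (feasible in tier 2): TC = 19,700×$141.90 + (19,700/513.6)×323 + (513.6/2)×0.34×$141.90 = $2,820,208.79.
EOQ at $127.60 = 541.6 < 760, so use break Q=760: TC = 19,700×$127.60 + (19,700/760.0)×323 + (760.0/2)×0.34×$127.60 = $2,538,578.42.
Lowest total cost is $2,538,578.42 at Q = 760.0.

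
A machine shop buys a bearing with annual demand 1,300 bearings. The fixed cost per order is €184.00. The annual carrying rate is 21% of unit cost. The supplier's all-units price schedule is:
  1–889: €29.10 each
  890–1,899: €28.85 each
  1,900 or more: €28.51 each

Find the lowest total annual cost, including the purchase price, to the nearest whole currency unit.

Holding cost per unit per year at price C is H = 0.21·C.
Evaluate total cost at each tier's feasible EOQ or, if the EOQ is below the tier, at the tier's minimum quantity.
EOQ at €29.10 = 279.8 (feasible in tier 1): TC = 1,300×€29.10 + (1,300/279.8)×184 + (279.8/2)×0.21×€29.10 = €39,539.83.
EOQ at €28.85 = 281.0 < 890, so use break Q=890: TC = 1,300×€28.85 + (1,300/890.0)×184 + (890.0/2)×0.21×€28.85 = €40,469.80.
EOQ at €28.51 = 282.7 < 1900, so use break Q=1900: TC = 1,300×€28.51 + (1,300/1900.0)×184 + (1900.0/2)×0.21×€28.51 = €42,876.64.
Lowest total cost among the candidates is at Q = 279.8.

TC* ≈ €39,540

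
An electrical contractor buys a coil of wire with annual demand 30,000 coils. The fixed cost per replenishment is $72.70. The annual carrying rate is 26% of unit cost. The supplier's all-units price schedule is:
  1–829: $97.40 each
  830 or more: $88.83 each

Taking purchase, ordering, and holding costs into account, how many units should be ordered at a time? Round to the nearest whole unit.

Q* ≈ 830 coils

Holding cost per unit per year at price C is H = 0.26·C.
For each price level, check whether its EOQ is feasible; otherwise the best quantity at that price is the breakpoint.
EOQ at $97.40 = 415.0 (feasible in tier 1): TC = 30,000×$97.40 + (30,000/415.0)×72.7 + (415.0/2)×0.26×$97.40 = $2,932,510.15.
EOQ at $88.83 = 434.6 < 830, so use break Q=830: TC = 30,000×$88.83 + (30,000/830.0)×72.7 + (830.0/2)×0.26×$88.83 = $2,677,112.47.
Lowest total cost is $2,677,112.47 at Q = 830.0.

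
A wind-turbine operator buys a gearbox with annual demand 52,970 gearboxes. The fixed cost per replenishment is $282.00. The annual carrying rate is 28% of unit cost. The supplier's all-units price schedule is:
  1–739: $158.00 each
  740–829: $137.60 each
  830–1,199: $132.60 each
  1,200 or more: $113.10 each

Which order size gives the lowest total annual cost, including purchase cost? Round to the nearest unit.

Holding cost per unit per year at price C is H = 0.28·C.
Candidates are each tier's EOQ (if it falls in that tier) and each price-break quantity.
Tier 1 ($158.00): EOQ = 821.8 exceeds tier's upper bound 739, so this tier is dominated.
Tier 2 ($137.60): EOQ = 880.6 exceeds tier's upper bound 829, so this tier is dominated.
EOQ at $132.60 = 897.0 (feasible in tier 3): TC = 52,970×$132.60 + (52,970/897.0)×282 + (897.0/2)×0.28×$132.60 = $7,057,126.68.
EOQ at $113.10 = 971.3 < 1200, so use break Q=1200: TC = 52,970×$113.10 + (52,970/1200.0)×282 + (1200.0/2)×0.28×$113.10 = $6,022,355.75.
Lowest total cost is $6,022,355.75 at Q = 1200.0.

Q* ≈ 1,200 gearboxes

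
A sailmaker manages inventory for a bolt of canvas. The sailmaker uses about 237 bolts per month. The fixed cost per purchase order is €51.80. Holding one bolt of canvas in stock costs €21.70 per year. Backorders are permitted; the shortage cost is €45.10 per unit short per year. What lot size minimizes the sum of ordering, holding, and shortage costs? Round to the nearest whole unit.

Annual demand D = 237 × 12 = 2,844.
With planned backorders, Q* = √(2DS/H) · √((H+B)/B).
√(2DS/H) = √(2 × 2,844 × 51.8 / 21.7) = 116.524.
√((H+B)/B) = √((21.7+45.1)/45.1) = 1.2170.
Q* ≈ 141.813.

Q* ≈ 142 bolts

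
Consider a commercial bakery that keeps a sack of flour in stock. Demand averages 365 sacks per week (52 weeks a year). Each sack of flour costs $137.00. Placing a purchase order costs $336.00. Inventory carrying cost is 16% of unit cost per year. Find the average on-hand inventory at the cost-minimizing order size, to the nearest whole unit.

Average inventory ≈ 381 sacks

Annual demand D = 365 × 52 = 18,980.
Holding cost H = 0.16 × $137.00 = $21.9200 per unit per year.
Q* = √(2DS/H) = √(2 × 18,980 × 336 / 21.92) ≈ 762.80.
Average inventory = Q*/2 ≈ 762.80 / 2 = 381.402.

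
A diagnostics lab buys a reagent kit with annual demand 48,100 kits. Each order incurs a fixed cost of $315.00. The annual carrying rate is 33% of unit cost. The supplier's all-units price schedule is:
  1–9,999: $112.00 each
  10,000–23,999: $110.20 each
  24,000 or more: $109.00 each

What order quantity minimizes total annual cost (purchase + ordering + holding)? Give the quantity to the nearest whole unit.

Q* ≈ 905 kits

Holding cost per unit per year at price C is H = 0.33·C.
Candidates are each tier's EOQ (if it falls in that tier) and each price-break quantity.
EOQ at $112.00 = 905.5 (feasible in tier 1): TC = 48,100×$112.00 + (48,100/905.5)×315 + (905.5/2)×0.33×$112.00 = $5,420,666.38.
EOQ at $110.20 = 912.8 < 10000, so use break Q=10000: TC = 48,100×$110.20 + (48,100/10000.0)×315 + (10000.0/2)×0.33×$110.20 = $5,483,965.15.
EOQ at $109.00 = 917.9 < 24000, so use break Q=24000: TC = 48,100×$109.00 + (48,100/24000.0)×315 + (24000.0/2)×0.33×$109.00 = $5,675,171.31.
Lowest total cost is $5,420,666.38 at Q = 905.5.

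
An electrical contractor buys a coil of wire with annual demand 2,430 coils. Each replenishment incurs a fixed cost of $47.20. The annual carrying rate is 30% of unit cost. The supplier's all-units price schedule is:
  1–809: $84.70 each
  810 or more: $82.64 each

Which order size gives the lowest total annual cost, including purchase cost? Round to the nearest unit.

Q* ≈ 95 coils

Holding cost per unit per year at price C is H = 0.30·C.
Candidates are each tier's EOQ (if it falls in that tier) and each price-break quantity.
EOQ at $84.70 = 95.0 (feasible in tier 1): TC = 2,430×$84.70 + (2,430/95.0)×47.2 + (95.0/2)×0.30×$84.70 = $208,235.30.
EOQ at $82.64 = 96.2 < 810, so use break Q=810: TC = 2,430×$82.64 + (2,430/810.0)×47.2 + (810.0/2)×0.30×$82.64 = $210,997.56.
Lowest total cost is $208,235.30 at Q = 95.0.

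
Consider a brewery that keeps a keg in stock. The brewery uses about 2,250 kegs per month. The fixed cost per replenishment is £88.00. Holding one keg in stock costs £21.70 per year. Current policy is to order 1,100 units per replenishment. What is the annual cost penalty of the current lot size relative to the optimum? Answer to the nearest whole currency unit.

Annual demand D = 2,250 × 12 = 27,000.
EOQ = √(2DS/H) = √(2 × 27,000 × 88 / 21.7) ≈ 467.96.
Cost at Q* = (D/Q*)S + (Q*/2)H = √(2DSH) ≈ £10,154.72.
Cost at Q = 1,100: (27,000/1,100)×88 + (1,100/2)×21.7 = £2,160.00 + £11,935.00 = £14,095.00.
Excess = £14,095.00 − £10,154.72 = £3,940.28.

Extra cost ≈ £3,940 per year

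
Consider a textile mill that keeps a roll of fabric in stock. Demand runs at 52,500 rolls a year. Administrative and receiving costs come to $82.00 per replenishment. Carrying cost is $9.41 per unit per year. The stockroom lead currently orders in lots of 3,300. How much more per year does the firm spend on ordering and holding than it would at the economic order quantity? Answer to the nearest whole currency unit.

Extra cost ≈ $7,830 per year

EOQ = √(2DS/H) = √(2 × 52,500 × 82 / 9.41) ≈ 956.55.
Cost at Q* = (D/Q*)S + (Q*/2)H = √(2DSH) ≈ $9,001.12.
Cost at Q = 3,300: (52,500/3,300)×82 + (3,300/2)×9.41 = $1,304.55 + $15,526.50 = $16,831.05.
Excess = $16,831.05 − $9,001.12 = $7,829.93.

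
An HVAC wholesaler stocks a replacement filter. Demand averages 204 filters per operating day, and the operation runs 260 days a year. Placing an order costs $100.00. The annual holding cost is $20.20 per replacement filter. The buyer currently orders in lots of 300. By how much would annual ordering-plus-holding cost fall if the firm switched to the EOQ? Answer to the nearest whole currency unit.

Annual demand D = 204 × 260 = 53,040.
EOQ = √(2DS/H) = √(2 × 53,040 × 100 / 20.2) ≈ 724.67.
Cost at Q* = (D/Q*)S + (Q*/2)H = √(2DSH) ≈ $14,638.36.
Cost at Q = 300: (53,040/300)×100 + (300/2)×20.2 = $17,680.00 + $3,030.00 = $20,710.00.
Excess = $20,710.00 − $14,638.36 = $6,071.64.

Extra cost ≈ $6,072 per year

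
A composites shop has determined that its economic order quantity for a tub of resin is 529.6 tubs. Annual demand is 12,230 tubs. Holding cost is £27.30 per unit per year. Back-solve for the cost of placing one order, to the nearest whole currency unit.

The basic EOQ model gives Q* = √(2DS/H); rearrange for the unknown.
From Q* = √(2DS/H): S = Q*²H / (2D) = 529.6² × 27.3 / (2 × 12,230) = 313.0417.

S ≈ £313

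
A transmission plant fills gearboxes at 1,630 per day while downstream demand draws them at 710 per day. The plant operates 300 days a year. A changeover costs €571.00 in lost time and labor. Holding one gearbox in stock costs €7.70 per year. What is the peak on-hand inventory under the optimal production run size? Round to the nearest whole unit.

I_max ≈ 4,223 gearboxes

Annual demand D = 710 × 300 = 213,000.
Production build-up factor (1 − d/p) = 1 − 710/1,630 = 0.5644.
Q* = √(2DS / (H(1 − d/p))) = √(2 × 213,000 × 571 / (7.7 × 0.5644)).
= √(243,246,000 / 4.346) ≈ 7481.305.
Maximum inventory = Q*(1 − d/p) = 7481.305 × 0.5644 ≈ 4222.577.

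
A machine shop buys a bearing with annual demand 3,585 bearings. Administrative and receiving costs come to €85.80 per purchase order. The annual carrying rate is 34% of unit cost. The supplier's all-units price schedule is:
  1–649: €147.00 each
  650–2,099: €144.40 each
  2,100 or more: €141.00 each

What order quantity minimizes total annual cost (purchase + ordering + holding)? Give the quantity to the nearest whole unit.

Holding cost per unit per year at price C is H = 0.34·C.
For each price level, check whether its EOQ is feasible; otherwise the best quantity at that price is the breakpoint.
EOQ at €147.00 = 110.9 (feasible in tier 1): TC = 3,585×€147.00 + (3,585/110.9)×85.8 + (110.9/2)×0.34×€147.00 = €532,540.00.
EOQ at €144.40 = 111.9 < 650, so use break Q=650: TC = 3,585×€144.40 + (3,585/650.0)×85.8 + (650.0/2)×0.34×€144.40 = €534,103.42.
EOQ at €141.00 = 113.3 < 2100, so use break Q=2100: TC = 3,585×€141.00 + (3,585/2100.0)×85.8 + (2100.0/2)×0.34×€141.00 = €555,968.47.
Lowest total cost is €532,540.00 at Q = 110.9.

Q* ≈ 111 bearings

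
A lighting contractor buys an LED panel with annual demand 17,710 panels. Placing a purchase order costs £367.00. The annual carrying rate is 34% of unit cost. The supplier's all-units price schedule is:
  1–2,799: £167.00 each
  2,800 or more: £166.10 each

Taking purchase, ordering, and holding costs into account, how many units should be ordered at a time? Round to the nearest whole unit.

Q* ≈ 478 panels

Holding cost per unit per year at price C is H = 0.34·C.
Candidates are each tier's EOQ (if it falls in that tier) and each price-break quantity.
EOQ at £167.00 = 478.5 (feasible in tier 1): TC = 17,710×£167.00 + (17,710/478.5)×367 + (478.5/2)×0.34×£167.00 = £2,984,737.83.
EOQ at £166.10 = 479.8 < 2800, so use break Q=2800: TC = 17,710×£166.10 + (17,710/2800.0)×367 + (2800.0/2)×0.34×£166.10 = £3,023,015.88.
Lowest total cost is £2,984,737.83 at Q = 478.5.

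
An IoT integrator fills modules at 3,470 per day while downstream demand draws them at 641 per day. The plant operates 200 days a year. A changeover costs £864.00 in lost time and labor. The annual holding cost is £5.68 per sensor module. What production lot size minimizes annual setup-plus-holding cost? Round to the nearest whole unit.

Q* ≈ 6,917 modules

Annual demand D = 641 × 200 = 128,200.
Production build-up factor (1 − d/p) = 1 − 641/3,470 = 0.8153.
Q* = √(2DS / (H(1 − d/p))) = √(2 × 128,200 × 864 / (5.68 × 0.8153)).
= √(221,529,600 / 4.6308) ≈ 6916.557.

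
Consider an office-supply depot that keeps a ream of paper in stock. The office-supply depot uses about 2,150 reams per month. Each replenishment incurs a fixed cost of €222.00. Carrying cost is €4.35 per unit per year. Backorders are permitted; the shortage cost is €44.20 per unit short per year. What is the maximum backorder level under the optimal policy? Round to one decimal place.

Annual demand D = 2,150 × 12 = 25,800.
With planned backorders, Q* = √(2DS/H) · √((H+B)/B).
√(2DS/H) = √(2 × 25,800 × 222 / 4.35) = 1622.769.
√((H+B)/B) = √((4.35+44.2)/44.2) = 1.0481.
Q* ≈ 1700.749.
S* = Q* · H/(H+B) = 1700.749 × 4.35/48.55 ≈ 152.384.

S* ≈ 152.4 reams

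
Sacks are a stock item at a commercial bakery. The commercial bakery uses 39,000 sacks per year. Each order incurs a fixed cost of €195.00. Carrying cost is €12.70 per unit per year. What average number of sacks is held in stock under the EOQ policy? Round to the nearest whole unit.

Average inventory ≈ 547 sacks

EOQ = √(2DS/H) = √(2 × 39,000 × 195 / 12.7) ≈ 1094.37.
Average inventory = Q*/2 ≈ 1094.37 / 2 = 547.183.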